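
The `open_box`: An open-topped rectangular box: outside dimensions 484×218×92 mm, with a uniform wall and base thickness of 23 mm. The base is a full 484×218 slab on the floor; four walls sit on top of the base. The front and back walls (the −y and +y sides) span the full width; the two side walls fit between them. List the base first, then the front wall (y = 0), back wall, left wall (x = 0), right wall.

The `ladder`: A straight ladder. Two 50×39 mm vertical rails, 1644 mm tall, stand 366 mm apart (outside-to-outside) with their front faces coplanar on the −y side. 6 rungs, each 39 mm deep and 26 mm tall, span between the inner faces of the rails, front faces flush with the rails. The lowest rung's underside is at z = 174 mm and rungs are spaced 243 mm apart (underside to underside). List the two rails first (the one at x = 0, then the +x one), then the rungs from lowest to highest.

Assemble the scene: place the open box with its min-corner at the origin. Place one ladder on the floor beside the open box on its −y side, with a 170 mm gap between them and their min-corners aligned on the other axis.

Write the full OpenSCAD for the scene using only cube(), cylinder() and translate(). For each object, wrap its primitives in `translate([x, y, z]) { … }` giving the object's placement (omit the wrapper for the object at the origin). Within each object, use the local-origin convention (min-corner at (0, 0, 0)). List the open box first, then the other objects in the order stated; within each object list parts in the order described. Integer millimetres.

cube([484, 218, 23]);
translate([0, 0, 23]) cube([484, 23, 69]);
translate([0, 195, 23]) cube([484, 23, 69]);
translate([0, 23, 23]) cube([23, 172, 69]);
translate([461, 23, 23]) cube([23, 172, 69]);
translate([0, -209, 0]) {
  cube([50, 39, 1644]);
  translate([316, 0, 0]) cube([50, 39, 1644]);
  translate([50, 0, 174]) cube([266, 39, 26]);
  translate([50, 0, 417]) cube([266, 39, 26]);
  translate([50, 0, 660]) cube([266, 39, 26]);
  translate([50, 0, 903]) cube([266, 39, 26]);
  translate([50, 0, 1146]) cube([266, 39, 26]);
  translate([50, 0, 1389]) cube([266, 39, 26]);
}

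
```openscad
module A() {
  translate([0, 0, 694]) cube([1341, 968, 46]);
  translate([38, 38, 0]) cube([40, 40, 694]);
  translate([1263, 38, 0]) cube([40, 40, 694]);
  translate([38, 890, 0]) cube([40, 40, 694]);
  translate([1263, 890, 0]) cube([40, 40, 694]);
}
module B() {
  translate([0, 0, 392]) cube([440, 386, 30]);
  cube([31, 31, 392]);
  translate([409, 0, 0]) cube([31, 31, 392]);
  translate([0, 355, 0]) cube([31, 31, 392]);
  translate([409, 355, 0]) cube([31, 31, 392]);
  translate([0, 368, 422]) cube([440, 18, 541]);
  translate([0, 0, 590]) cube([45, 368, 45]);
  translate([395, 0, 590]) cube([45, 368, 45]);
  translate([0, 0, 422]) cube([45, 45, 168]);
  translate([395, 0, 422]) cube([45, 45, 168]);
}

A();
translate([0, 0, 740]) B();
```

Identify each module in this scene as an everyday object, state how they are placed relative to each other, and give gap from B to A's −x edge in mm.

A is a table. B is a chair. The chair is on top of the table. The gap from the chair to the table's −x edge is 0 mm.

The chair's min-x is at 0; the table's min-x is 0; gap = 0 mm.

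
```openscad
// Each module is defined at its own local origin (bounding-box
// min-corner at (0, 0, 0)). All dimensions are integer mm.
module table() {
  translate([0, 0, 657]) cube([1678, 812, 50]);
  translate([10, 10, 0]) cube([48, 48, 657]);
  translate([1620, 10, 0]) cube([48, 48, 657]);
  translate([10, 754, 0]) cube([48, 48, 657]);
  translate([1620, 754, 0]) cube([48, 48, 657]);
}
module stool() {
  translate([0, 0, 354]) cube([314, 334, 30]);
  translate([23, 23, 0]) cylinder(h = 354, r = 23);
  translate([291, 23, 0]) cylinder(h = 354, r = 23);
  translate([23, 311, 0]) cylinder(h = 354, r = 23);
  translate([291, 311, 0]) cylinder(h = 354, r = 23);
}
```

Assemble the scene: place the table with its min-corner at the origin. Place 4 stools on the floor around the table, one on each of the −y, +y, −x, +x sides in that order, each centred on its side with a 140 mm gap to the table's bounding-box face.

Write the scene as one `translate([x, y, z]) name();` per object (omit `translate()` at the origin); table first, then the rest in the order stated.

table();
translate([682, -474, 0]) stool();
translate([682, 952, 0]) stool();
translate([-454, 239, 0]) stool();
translate([1818, 239, 0]) stool();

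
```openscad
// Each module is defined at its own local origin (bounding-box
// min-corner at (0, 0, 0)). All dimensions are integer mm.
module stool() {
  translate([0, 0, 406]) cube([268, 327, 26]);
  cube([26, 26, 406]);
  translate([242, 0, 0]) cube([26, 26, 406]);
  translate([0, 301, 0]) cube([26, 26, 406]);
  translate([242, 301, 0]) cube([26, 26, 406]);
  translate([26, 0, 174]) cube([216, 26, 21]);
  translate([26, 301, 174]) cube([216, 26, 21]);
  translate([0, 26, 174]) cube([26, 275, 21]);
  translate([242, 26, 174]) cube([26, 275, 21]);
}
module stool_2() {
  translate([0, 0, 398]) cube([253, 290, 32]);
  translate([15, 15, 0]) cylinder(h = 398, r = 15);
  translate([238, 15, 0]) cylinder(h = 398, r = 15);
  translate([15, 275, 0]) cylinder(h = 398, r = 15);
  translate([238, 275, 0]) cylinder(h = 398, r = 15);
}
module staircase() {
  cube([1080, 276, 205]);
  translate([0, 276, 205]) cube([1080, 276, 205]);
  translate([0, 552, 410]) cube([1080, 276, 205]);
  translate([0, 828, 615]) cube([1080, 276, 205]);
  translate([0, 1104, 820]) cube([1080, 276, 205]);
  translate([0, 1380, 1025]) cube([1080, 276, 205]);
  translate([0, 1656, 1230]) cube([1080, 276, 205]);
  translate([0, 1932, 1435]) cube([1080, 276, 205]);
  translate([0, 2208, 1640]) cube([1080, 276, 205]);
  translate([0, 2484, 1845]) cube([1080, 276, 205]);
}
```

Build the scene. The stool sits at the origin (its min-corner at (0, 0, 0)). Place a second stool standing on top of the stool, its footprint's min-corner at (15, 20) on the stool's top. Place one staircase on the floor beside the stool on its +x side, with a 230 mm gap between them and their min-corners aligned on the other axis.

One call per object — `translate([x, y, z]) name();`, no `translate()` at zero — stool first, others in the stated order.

stool();
translate([15, 20, 432]) stool_2();
translate([498, 0, 0]) staircase();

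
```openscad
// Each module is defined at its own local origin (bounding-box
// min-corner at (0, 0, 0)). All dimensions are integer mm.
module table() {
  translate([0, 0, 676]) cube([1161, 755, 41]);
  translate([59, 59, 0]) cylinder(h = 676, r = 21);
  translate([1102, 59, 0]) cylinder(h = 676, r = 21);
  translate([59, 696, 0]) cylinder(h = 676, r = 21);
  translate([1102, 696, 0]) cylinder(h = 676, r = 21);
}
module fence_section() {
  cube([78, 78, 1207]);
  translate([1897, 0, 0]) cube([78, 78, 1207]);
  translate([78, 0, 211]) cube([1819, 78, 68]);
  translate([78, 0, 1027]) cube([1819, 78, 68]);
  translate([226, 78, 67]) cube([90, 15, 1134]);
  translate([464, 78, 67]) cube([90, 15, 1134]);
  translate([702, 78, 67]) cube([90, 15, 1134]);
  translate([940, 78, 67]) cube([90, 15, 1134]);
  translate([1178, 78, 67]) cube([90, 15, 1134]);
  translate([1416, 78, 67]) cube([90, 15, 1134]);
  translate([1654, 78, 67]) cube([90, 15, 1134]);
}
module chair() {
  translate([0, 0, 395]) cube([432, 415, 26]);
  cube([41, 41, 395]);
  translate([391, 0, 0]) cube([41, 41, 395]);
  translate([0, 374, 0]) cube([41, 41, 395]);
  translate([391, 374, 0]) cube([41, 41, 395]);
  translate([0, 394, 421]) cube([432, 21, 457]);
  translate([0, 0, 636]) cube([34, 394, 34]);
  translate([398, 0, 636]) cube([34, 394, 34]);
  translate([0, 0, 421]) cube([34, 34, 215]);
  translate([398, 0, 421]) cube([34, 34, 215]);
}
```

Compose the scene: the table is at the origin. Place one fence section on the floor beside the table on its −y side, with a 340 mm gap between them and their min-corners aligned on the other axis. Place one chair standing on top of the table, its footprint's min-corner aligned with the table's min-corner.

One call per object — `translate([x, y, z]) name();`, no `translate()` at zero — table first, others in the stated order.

table();
translate([0, -433, 0]) fence_section();
translate([0, 0, 717]) chair();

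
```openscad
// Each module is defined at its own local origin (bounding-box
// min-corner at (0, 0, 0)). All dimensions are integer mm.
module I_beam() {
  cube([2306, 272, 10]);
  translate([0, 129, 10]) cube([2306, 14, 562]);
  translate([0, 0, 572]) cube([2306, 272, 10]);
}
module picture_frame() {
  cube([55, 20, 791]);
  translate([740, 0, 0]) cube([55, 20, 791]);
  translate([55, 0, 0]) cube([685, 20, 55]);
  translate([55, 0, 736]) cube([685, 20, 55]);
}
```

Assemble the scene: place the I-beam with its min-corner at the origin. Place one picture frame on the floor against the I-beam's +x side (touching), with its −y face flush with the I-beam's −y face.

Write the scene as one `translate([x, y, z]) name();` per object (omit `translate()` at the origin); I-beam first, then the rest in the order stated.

I_beam();
translate([2306, 0, 0]) picture_frame();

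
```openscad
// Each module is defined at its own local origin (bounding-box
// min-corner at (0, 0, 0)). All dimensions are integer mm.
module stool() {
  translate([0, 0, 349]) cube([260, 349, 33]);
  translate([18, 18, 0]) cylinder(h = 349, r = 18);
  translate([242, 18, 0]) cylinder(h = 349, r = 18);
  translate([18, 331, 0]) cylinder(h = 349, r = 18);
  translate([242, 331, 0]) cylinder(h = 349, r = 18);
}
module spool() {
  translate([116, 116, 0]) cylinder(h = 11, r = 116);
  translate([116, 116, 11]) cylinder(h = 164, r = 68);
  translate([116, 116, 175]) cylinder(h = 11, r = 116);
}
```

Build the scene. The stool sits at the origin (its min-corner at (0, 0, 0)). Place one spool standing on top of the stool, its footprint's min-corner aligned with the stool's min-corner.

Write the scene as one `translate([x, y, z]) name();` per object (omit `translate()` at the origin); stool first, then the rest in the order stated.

stool();
translate([0, 0, 382]) spool();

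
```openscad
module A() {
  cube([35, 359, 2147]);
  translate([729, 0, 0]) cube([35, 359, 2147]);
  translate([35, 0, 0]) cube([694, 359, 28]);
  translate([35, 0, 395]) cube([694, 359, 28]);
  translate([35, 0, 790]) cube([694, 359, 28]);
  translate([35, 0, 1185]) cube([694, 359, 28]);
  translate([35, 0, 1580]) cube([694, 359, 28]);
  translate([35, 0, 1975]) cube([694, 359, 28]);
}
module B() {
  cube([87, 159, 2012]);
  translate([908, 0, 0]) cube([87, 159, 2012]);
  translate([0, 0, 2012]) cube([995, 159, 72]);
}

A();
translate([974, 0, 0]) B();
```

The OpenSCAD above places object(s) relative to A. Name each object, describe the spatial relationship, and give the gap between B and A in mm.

A is a bookshelf. B is a door frame. The door frame is on the floor beside the bookshelf on its +x side. The gap between the door frame and the bookshelf is 210 mm.

The door frame's nearest face is 210 mm from the bookshelf's +x face.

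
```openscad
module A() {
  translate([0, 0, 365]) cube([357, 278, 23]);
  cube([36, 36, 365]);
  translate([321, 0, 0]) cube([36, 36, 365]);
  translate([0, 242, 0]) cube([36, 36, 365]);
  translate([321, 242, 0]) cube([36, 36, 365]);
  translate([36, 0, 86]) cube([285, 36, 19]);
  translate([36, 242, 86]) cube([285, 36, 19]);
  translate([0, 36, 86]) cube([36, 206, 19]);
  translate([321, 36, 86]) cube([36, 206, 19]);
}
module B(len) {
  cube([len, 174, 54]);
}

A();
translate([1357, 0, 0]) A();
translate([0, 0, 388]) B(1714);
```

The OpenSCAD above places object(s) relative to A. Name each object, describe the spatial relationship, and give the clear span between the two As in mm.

A is a stool. B is a beam. A beam spans the tops of two stools. The clear span between the two stools is 1000 mm.

Second stool starts at x = 1357; first ends at x = 357; clear span = 1357 − 357 = 1000 mm.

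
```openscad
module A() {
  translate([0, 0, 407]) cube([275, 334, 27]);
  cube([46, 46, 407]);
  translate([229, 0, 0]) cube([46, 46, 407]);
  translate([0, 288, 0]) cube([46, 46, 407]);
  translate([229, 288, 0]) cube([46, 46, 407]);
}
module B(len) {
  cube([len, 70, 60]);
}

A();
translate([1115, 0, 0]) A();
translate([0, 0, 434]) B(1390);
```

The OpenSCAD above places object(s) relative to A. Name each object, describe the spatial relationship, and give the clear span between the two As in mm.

A is a stool. B is a beam. A beam spans the tops of two stools. The clear span between the two stools is 840 mm.

Second stool starts at x = 1115; first ends at x = 275; clear span = 1115 − 275 = 840 mm.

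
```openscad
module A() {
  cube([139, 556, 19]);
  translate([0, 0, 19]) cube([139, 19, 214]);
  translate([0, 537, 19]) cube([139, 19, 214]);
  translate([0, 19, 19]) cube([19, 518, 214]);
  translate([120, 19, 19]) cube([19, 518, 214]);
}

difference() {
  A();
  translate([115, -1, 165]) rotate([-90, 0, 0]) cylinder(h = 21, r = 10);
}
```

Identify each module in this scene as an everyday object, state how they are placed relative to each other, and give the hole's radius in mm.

A is an open box. The open box has a circular hole through its front wall. The hole's radius is 10 mm.

The subtracted cylinder has r = 10 mm.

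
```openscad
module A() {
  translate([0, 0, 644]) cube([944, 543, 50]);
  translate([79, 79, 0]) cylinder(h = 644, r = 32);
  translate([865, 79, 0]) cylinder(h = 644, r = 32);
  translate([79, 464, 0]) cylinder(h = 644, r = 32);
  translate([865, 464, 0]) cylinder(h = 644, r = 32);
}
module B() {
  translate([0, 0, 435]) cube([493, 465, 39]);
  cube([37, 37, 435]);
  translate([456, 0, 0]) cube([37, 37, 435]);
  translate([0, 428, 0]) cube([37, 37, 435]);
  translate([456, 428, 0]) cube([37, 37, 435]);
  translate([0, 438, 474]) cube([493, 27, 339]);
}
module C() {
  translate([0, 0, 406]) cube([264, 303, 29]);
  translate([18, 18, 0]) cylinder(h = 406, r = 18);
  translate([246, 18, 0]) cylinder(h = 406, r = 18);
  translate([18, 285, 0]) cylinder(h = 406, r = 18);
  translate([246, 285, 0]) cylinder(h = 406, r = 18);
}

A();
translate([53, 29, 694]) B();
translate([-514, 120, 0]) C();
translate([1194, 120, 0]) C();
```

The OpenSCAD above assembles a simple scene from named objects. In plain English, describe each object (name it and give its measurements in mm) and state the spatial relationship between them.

A is a table with a 944×543 mm rectangular top, 50 mm thick, top surface at z = 694 mm, supported by four round legs of 64 mm diameter, each leg's bounding box inset 47 mm from the nearest pair of top edges, running from the floor.

B is a chair. The seat is a 493×465×39 mm slab with its top at z = 474 mm, on four 37×37 mm corner legs (flush with the seat edges, standing on z = 0). A flat backrest 27 mm thick, 339 mm tall, spans the full seat width and rises from the seat top along its +y edge, rear face flush with the rear of the seat.

C is a four-legged stool. The seat is 264×303 mm, 29 mm thick, top at z = 435 mm. It stands on four round legs, each 36 mm in diameter, from z = 0 to the seat underside, each leg's axis is inset half a diameter from the nearest pair of seat edges (so the leg's bounding box is flush with the corner).

The chair is on top of the table. Two stools sit around the table at the −x, +x sides.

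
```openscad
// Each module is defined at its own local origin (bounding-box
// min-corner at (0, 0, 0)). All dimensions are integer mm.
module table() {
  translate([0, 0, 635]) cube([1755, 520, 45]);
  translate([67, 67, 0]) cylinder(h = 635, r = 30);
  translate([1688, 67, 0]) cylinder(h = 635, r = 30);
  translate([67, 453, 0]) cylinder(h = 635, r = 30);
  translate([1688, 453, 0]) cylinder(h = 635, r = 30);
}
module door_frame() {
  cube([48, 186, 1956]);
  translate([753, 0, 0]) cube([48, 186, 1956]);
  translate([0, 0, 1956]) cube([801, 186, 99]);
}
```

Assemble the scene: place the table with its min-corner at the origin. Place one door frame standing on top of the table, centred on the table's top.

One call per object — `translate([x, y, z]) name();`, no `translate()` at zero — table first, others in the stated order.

table();
translate([477, 167, 680]) door_frame();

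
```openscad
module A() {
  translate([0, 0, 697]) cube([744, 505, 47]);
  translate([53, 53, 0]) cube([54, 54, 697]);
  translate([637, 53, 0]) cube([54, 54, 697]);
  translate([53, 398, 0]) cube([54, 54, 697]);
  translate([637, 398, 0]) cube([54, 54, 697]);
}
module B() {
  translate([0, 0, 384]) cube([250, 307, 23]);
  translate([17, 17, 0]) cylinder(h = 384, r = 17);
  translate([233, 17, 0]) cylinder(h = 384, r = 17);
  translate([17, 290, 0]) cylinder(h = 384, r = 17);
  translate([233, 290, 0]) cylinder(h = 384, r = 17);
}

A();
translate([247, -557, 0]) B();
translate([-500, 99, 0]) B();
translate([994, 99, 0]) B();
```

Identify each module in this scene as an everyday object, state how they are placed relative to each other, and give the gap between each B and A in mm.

A is a table. B is a stool. Three stools sit around the table at the −y, −x, +x sides. The gap between each stool and the table is 250 mm.

Each stool's nearest face is 250 mm from the table's bounding box.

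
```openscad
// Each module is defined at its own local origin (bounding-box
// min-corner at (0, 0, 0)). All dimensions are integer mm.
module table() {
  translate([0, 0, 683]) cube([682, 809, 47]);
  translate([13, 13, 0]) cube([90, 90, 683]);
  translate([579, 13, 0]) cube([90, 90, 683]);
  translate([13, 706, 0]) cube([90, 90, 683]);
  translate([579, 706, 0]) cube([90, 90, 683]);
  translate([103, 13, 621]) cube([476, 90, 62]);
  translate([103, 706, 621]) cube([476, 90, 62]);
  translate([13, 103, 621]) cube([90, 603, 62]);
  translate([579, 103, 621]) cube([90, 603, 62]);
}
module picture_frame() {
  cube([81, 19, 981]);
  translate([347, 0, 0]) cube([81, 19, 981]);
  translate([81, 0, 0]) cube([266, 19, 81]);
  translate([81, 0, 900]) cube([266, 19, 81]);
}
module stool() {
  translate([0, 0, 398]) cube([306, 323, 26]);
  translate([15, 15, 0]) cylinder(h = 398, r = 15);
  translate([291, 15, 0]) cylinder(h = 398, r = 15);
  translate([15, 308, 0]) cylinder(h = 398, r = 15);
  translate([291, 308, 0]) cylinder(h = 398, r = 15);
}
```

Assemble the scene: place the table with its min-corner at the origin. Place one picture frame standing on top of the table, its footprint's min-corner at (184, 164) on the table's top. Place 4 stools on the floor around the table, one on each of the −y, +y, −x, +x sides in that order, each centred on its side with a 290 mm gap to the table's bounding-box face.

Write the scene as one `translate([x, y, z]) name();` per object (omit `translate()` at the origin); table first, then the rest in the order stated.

table();
translate([184, 164, 730]) picture_frame();
translate([188, -613, 0]) stool();
translate([188, 1099, 0]) stool();
translate([-596, 243, 0]) stool();
translate([972, 243, 0]) stool();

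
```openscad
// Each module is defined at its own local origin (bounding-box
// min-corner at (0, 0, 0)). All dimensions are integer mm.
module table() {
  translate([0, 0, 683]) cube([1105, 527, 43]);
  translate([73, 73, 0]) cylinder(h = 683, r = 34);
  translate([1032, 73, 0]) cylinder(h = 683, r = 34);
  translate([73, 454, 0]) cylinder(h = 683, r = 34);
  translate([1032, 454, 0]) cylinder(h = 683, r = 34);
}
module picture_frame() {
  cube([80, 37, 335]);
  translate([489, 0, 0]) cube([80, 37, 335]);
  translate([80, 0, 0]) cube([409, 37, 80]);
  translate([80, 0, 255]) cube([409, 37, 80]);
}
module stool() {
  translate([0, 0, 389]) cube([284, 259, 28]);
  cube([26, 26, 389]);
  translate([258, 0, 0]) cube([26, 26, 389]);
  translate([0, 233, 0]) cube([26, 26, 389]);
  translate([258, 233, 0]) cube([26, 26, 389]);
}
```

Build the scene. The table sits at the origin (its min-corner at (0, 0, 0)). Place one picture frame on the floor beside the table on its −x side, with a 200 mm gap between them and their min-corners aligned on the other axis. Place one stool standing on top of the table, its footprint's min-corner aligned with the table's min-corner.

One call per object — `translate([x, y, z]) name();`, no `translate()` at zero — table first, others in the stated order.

table();
translate([-769, 0, 0]) picture_frame();
translate([0, 0, 726]) stool();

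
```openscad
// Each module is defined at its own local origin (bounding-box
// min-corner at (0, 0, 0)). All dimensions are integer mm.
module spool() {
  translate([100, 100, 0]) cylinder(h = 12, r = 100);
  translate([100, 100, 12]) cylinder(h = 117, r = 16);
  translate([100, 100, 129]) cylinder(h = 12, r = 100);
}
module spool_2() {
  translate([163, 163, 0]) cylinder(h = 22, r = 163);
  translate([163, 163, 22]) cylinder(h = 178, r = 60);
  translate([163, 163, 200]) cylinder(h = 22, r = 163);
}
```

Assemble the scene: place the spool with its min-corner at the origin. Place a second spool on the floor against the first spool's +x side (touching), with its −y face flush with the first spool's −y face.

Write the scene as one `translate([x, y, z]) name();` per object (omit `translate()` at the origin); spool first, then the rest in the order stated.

spool();
translate([200, 0, 0]) spool_2();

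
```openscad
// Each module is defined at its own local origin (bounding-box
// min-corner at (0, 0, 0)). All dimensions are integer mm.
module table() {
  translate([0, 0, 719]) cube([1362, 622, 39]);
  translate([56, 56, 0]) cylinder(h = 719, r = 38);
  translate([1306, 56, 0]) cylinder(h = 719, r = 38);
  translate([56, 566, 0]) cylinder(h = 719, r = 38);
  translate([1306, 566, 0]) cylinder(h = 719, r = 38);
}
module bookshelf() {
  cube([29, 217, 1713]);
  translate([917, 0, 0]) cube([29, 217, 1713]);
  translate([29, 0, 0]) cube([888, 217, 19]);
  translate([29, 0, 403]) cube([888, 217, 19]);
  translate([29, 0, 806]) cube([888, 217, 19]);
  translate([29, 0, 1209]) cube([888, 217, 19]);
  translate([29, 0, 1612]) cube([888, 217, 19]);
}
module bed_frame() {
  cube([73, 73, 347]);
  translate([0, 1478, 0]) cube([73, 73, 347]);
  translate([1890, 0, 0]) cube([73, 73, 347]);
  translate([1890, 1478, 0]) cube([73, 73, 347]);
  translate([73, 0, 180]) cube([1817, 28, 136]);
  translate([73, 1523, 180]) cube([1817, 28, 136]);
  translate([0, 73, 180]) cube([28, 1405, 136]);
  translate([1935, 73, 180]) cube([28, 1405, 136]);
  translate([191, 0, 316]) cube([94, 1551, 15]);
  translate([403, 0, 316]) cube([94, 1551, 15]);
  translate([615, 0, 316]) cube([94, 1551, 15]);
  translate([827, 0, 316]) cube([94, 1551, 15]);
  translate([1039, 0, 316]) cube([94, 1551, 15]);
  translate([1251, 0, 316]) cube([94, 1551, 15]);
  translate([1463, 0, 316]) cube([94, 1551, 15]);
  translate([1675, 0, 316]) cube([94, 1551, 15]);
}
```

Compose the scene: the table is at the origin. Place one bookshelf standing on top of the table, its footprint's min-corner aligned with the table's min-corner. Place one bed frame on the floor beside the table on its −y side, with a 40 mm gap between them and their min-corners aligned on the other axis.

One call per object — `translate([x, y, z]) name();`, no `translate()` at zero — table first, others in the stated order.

table();
translate([0, 0, 758]) bookshelf();
translate([0, -1591, 0]) bed_frame();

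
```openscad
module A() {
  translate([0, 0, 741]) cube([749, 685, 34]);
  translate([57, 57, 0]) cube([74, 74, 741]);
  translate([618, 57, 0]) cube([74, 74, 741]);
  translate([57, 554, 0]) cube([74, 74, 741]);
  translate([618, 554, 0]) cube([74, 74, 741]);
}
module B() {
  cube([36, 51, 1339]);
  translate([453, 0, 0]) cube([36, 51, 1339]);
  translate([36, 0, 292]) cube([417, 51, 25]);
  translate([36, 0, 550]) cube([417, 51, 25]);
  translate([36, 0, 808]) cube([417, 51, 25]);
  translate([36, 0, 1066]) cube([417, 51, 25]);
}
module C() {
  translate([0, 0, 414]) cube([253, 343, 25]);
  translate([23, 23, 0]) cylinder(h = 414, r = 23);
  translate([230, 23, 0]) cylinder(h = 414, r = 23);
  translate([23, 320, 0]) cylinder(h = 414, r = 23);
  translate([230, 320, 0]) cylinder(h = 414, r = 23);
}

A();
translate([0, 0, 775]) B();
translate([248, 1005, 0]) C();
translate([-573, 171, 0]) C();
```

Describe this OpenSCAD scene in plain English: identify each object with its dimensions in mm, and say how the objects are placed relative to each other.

A is a table: top 749 mm (x) × 685 mm (y), 34 mm thick, upper face at z = 775 mm, on four 74×74 mm square legs, each inset 57 mm from the nearest pair of top edges, running from z = 0 to the bottom of the top.

B is a straight ladder. Two 36×51 mm vertical rails, 1339 mm tall, stand 489 mm apart (outside-to-outside) with their front faces coplanar on the −y side. 4 rungs, each 51 mm deep and 25 mm tall, span between the inner faces of the rails, front faces flush with the rails. The lowest rung's underside is at z = 292 mm and rungs are spaced 258 mm apart (underside to underside).

C is a four-legged stool. The seat is a 253×343×25 mm slab whose top surface is at z = 439 mm; four round legs, each 46 mm in diameter, run from the floor (z = 0) to the underside of the seat, each leg's axis is inset half a diameter from the nearest pair of seat edges (so the leg's bounding box is flush with the corner).

The ladder is on top of the table. Two stools sit around the table at the +y, −x sides.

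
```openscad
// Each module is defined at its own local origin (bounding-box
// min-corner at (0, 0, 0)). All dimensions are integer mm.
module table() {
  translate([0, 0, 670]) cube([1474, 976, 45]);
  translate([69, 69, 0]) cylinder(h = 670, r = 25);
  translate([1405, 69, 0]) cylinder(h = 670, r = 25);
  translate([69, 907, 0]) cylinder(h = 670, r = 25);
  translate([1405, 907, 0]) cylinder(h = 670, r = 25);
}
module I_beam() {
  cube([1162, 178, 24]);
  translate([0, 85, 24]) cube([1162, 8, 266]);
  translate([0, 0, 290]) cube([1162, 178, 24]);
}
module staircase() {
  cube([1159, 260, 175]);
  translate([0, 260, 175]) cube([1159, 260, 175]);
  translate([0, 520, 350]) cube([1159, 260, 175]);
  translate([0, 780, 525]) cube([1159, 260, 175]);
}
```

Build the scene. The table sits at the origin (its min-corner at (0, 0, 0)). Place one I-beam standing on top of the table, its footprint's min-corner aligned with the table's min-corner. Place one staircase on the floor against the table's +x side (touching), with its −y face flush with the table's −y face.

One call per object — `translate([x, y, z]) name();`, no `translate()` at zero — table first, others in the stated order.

table();
translate([0, 0, 715]) I_beam();
translate([1474, 0, 0]) staircase();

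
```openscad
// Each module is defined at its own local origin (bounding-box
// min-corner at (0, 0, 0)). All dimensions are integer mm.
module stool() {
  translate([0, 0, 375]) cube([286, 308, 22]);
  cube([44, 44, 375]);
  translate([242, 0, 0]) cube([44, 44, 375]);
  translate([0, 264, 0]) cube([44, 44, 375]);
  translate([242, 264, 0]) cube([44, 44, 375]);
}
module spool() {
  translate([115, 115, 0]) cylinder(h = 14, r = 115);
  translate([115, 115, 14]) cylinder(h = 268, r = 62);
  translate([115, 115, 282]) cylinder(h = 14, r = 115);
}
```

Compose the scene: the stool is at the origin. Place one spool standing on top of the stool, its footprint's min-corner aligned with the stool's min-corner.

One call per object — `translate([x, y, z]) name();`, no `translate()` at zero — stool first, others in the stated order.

stool();
translate([0, 0, 397]) spool();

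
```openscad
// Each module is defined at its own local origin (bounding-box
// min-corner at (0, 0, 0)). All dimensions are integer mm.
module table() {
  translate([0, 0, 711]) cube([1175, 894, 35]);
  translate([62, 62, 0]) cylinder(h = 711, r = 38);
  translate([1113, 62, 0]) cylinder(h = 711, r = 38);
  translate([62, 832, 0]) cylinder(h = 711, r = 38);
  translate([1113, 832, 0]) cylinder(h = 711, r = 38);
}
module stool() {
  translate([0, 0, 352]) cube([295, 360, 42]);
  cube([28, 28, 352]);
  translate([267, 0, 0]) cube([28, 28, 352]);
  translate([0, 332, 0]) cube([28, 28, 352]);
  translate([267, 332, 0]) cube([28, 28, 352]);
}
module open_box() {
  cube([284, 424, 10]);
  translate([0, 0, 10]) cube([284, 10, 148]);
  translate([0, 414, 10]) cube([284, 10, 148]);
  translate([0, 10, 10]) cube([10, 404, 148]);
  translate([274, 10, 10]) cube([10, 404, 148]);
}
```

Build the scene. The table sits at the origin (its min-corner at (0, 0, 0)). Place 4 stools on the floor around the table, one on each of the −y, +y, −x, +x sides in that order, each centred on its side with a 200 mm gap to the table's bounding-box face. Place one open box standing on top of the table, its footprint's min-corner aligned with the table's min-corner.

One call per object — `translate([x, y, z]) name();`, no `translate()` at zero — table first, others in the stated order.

table();
translate([440, -560, 0]) stool();
translate([440, 1094, 0]) stool();
translate([-495, 267, 0]) stool();
translate([1375, 267, 0]) stool();
translate([0, 0, 746]) open_box();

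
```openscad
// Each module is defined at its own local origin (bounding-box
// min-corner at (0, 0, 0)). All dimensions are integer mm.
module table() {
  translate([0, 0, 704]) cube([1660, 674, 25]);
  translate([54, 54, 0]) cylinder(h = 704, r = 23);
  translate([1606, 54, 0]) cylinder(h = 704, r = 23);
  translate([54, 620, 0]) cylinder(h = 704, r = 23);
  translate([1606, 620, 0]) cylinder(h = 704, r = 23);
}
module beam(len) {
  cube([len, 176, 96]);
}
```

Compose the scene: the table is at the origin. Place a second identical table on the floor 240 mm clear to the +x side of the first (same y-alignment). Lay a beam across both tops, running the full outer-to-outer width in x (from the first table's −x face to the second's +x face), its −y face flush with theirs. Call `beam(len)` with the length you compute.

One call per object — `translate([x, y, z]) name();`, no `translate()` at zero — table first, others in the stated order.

table();
translate([1900, 0, 0]) table();
translate([0, 0, 729]) beam(3560);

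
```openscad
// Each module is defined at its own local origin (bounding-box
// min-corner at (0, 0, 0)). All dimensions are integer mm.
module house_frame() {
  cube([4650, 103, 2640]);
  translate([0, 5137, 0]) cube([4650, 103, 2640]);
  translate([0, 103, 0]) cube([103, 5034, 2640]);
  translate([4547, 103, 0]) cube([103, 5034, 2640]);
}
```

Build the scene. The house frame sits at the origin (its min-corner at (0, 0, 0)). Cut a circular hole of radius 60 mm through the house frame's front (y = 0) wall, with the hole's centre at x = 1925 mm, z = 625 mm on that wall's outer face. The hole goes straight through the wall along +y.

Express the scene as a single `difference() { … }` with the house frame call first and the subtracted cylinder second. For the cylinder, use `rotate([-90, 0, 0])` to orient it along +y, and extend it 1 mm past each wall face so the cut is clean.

difference() {
  house_frame();
  translate([1925, -1, 625]) rotate([-90, 0, 0]) cylinder(h = 105, r = 60);
}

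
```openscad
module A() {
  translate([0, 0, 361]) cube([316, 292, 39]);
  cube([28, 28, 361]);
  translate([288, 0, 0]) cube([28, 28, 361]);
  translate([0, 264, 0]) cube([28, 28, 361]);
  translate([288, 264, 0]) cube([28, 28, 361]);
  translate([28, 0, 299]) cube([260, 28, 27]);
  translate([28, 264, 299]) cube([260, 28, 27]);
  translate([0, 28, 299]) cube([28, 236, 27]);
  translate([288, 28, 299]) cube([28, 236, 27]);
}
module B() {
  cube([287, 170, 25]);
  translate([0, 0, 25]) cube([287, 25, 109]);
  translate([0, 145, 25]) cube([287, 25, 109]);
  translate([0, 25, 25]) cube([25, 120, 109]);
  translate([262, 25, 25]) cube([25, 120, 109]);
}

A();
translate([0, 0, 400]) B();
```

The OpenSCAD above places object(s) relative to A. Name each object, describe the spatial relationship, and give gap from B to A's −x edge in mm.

A is a stool. B is an open box. The open box is on top of the stool. The gap from the open box to the stool's −x edge is 0 mm.

The open box's min-x is at 0; the stool's min-x is 0; gap = 0 mm.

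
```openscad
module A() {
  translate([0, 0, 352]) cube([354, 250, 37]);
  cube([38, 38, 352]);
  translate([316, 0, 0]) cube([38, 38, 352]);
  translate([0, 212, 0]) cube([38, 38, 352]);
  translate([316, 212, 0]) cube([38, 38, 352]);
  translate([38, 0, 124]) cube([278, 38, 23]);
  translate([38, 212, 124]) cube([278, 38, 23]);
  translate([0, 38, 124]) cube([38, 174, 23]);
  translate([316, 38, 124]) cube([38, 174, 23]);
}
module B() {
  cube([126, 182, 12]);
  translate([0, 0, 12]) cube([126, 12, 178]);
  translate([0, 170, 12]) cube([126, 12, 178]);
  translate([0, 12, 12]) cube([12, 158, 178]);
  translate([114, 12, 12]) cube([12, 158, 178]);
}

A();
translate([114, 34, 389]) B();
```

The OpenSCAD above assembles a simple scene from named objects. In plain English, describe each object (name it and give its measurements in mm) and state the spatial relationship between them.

A is a four-legged stool. The seat is 354×250 mm, 37 mm thick, top at z = 389 mm. It stands on four square legs, each 38×38 mm in cross-section, from z = 0 to the seat underside, each flush with a corner of the seat. Four stretchers, 38 mm wide and 23 mm tall, connect adjacent legs with their undersides at z = 124 mm, each running between the inner faces of the legs it joins and aligned with the legs' outer faces on the other axis.

B is an open storage box with external size 126×182×190 mm and wall thickness 12 mm (the base is also 12 mm thick). The base covers the whole footprint; the four walls stand on the base, with the y-facing walls full-width and the x-facing walls fitting between their inner faces.

The open box is on top of the stool, centred.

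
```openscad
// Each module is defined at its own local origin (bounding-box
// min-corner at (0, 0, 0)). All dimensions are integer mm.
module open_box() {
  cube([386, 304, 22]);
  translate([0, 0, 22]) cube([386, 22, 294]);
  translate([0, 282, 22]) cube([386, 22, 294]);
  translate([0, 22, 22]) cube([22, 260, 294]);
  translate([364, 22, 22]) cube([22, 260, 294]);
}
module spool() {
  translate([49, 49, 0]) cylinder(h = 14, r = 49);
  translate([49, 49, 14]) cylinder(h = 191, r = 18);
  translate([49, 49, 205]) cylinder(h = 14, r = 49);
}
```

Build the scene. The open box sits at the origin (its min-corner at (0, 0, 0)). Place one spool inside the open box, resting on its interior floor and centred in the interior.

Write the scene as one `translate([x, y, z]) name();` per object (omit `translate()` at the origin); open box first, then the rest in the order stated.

open_box();
translate([144, 103, 22]) spool();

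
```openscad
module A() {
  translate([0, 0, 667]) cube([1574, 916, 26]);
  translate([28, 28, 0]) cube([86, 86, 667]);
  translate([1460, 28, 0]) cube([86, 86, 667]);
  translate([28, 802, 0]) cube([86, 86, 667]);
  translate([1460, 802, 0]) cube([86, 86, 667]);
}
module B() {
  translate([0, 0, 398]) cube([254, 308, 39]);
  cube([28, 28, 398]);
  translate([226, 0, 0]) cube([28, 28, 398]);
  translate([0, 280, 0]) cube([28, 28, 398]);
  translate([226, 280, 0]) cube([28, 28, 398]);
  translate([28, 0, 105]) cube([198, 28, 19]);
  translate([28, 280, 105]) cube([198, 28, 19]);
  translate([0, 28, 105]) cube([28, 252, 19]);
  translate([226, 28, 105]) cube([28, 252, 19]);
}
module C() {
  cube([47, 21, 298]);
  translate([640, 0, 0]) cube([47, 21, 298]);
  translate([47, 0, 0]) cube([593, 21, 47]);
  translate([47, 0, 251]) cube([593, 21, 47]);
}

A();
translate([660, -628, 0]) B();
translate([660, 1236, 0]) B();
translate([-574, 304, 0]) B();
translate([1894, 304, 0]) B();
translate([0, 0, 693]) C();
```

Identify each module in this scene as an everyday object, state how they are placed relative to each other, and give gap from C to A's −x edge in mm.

The picture frame's min-x is at 0; the table's min-x is 0; gap = 0 mm.

A is a table. B is a stool. C is a picture frame. Four stools sit around the table at the −y, +y, −x, +x sides. The picture frame is on top of the table. The gap from the picture frame to the table's −x edge is 0 mm.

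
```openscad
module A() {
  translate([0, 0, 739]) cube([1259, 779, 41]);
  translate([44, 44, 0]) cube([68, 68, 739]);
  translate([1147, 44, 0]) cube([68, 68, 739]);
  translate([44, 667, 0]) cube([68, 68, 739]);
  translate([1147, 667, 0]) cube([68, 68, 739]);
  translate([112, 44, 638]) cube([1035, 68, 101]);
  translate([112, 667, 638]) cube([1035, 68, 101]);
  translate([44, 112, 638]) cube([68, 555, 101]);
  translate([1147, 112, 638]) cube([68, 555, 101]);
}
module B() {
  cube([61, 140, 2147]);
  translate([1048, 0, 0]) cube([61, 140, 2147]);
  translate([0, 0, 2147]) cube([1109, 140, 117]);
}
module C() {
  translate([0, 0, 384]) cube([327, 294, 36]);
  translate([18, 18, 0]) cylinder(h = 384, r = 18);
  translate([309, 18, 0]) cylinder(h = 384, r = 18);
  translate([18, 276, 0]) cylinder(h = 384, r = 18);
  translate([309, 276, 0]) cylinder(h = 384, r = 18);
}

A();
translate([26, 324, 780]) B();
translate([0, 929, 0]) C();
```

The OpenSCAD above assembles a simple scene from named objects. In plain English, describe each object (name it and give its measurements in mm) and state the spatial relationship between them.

A is a rectangular dining table. The top is 1259×779×41 mm with its upper surface at z = 780 mm. It stands on four 68×68 mm square legs, each inset 44 mm from the nearest pair of top edges, running from the floor to the underside of the top. Four apron rails, 68 mm thick and 101 mm tall, run between adjacent legs with their top edges flush with the underside of the top and their outer faces flush with the legs' outer faces.

B is a rectangular door frame: two vertical jambs of 61×140 mm section, 2147 mm tall, with a clear opening 987 mm wide between their inner faces. A header 117 mm tall and 140 mm deep lies on top of the jambs and spans the full outside width.

C is a simple wooden stool: a rectangular seat 327 mm (x) by 294 mm (y), 36 mm thick, top face at z = 420 mm, on four round legs, each 36 mm in diameter. The legs rest on z = 0, each leg's axis is inset half a diameter from the nearest pair of seat edges (so the leg's bounding box is flush with the corner).

The door frame is on top of the table. The stool is on the floor beside the table on its +y side.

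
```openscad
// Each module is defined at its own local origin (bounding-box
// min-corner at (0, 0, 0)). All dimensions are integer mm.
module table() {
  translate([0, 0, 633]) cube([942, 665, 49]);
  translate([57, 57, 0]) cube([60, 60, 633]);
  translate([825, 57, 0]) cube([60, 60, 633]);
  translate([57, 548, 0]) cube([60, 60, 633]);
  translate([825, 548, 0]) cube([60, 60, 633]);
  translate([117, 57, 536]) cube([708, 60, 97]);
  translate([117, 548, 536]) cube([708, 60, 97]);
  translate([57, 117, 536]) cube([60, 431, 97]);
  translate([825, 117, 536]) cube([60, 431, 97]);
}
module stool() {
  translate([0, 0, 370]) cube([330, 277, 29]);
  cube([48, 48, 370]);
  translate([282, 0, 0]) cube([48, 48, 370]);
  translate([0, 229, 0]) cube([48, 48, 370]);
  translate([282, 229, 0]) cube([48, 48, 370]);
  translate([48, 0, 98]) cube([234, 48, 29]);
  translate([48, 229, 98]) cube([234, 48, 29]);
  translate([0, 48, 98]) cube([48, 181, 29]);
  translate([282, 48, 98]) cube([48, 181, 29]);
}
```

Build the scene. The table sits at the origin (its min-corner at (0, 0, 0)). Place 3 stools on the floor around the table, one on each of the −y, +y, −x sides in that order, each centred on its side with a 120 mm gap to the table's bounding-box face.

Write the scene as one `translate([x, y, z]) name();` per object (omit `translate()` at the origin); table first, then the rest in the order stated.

table();
translate([306, -397, 0]) stool();
translate([306, 785, 0]) stool();
translate([-450, 194, 0]) stool();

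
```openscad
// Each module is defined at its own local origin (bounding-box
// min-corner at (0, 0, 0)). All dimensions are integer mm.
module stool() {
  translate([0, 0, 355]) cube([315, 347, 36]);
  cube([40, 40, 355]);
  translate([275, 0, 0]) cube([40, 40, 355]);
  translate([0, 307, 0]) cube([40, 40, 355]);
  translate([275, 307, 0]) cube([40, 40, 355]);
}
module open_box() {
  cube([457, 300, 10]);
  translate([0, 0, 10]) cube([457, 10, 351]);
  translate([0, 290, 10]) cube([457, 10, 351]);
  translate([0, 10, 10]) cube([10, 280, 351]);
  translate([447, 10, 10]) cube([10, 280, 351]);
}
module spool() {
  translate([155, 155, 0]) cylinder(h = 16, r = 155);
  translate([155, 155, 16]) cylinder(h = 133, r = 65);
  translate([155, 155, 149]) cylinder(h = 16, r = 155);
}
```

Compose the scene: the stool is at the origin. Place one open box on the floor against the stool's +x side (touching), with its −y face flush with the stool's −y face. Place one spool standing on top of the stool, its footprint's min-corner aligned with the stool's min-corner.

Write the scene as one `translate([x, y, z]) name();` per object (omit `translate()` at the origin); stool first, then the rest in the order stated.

stool();
translate([315, 0, 0]) open_box();
translate([0, 0, 391]) spool();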